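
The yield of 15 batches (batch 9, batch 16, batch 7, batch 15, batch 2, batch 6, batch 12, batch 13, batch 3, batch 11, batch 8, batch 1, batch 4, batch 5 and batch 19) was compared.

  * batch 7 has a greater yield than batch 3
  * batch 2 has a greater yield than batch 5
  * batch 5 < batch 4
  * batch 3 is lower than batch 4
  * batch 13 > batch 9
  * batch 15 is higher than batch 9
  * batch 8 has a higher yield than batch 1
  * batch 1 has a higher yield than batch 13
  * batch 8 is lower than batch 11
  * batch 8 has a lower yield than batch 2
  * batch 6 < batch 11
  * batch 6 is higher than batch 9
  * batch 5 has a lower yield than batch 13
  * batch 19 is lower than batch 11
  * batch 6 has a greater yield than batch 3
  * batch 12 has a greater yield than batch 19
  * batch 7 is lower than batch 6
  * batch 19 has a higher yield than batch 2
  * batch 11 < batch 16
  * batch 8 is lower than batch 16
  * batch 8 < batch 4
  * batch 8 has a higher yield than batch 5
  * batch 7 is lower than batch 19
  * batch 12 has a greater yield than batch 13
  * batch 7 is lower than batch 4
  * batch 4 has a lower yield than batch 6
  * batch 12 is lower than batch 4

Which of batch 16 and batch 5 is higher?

Link the given pairs in sequence: batch 5 < batch 13; batch 13 < batch 1; batch 1 < batch 8; batch 8 < batch 2; batch 2 < batch 19; batch 19 < batch 12; batch 12 < batch 4; batch 4 < batch 6; batch 6 < batch 11; batch 11 < batch 16.
Chaining these gives batch 5 < batch 13 < batch 1 < batch 8 < batch 2 < batch 19 < batch 12 < batch 4 < batch 6 < batch 11 < batch 16.
So batch 5 < batch 16; batch 16 is the higher of the two.

batch 16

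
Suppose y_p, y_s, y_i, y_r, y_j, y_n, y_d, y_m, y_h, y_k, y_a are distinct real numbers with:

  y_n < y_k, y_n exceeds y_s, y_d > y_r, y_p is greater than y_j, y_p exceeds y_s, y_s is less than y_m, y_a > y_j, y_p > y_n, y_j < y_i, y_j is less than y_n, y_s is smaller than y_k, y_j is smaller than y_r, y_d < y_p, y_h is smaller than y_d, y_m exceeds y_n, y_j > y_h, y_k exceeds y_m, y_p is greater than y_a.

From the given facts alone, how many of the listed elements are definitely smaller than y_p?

7

Directly below y_p: y_j, y_s, y_a, y_n, y_d.
One step further: y_h, y_r (7 so far).
Nothing else is reachable below y_p; 7 in all.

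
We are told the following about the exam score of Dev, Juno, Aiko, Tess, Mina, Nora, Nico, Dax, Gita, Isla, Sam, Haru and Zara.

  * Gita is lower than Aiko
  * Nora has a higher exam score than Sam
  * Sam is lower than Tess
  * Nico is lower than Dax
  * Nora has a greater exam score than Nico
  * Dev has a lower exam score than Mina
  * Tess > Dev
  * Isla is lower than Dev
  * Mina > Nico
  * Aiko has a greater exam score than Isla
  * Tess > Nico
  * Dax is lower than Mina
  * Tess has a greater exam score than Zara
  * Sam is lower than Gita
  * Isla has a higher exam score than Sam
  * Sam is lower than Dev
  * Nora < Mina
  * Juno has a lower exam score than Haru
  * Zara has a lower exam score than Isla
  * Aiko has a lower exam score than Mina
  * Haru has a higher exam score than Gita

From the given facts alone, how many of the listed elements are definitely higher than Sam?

8

The elements the relations force above Sam are Gita, Isla, Nora, Dev, Aiko, Haru, Mina, Tess — no chain reaches any other.
That is 8.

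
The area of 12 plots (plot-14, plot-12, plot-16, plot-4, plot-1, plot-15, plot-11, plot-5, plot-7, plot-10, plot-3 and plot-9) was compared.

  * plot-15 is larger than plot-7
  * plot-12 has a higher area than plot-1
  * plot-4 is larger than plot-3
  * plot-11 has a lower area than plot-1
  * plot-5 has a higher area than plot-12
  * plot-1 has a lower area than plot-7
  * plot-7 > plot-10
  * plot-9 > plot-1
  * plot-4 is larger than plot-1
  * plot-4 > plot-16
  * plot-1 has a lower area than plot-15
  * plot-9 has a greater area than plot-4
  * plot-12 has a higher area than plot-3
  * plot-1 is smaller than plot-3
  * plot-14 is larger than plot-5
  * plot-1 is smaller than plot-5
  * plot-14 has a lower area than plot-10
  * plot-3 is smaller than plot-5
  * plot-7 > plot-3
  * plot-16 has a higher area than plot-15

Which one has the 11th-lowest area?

plot-4

The consecutive relations fix a unique order: plot-11 < plot-1 < plot-3 < plot-12 < plot-5 < plot-14 < plot-10 < plot-7 < plot-15 < plot-16 < plot-4 < plot-9.
Counting 11 from the smallest end gives plot-4.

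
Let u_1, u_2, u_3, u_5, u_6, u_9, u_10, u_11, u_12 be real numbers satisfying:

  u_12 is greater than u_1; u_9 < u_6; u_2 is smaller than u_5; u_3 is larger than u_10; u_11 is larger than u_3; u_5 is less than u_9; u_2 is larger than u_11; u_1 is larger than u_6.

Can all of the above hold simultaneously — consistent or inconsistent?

Every relation is compatible with u_10 < u_3 < u_11 < u_2 < u_5 < u_9 < u_6 < u_1 < u_12; the set is consistent.

consistent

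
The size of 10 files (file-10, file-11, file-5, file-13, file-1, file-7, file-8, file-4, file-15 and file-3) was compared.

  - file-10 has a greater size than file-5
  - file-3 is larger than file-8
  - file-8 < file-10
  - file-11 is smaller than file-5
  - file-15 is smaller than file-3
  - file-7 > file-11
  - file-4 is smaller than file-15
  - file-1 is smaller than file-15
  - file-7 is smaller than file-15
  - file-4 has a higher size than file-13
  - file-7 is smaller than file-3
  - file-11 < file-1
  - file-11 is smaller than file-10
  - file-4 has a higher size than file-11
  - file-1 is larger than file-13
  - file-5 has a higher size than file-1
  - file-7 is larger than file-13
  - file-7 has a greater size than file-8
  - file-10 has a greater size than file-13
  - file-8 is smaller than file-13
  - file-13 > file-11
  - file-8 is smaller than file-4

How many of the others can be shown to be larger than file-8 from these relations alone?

8

The elements the relations force above file-8 are file-13, file-1, file-5, file-10, file-7, file-4, file-15, file-3 — no chain reaches any other.
That is 8.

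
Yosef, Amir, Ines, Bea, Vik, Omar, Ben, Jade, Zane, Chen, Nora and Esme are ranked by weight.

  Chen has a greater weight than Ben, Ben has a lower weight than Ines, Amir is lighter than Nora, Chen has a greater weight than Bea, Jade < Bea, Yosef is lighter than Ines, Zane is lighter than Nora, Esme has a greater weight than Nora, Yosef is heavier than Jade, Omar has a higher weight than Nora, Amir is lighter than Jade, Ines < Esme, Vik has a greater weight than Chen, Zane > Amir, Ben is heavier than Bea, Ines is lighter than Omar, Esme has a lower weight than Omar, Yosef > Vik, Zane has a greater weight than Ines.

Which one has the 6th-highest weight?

Yosef

Piecing the relations together gives one ordering: Amir < Jade < Bea < Ben < Chen < Vik < Yosef < Ines < Zane < Nora < Esme < Omar.
The 6th largest is Yosef.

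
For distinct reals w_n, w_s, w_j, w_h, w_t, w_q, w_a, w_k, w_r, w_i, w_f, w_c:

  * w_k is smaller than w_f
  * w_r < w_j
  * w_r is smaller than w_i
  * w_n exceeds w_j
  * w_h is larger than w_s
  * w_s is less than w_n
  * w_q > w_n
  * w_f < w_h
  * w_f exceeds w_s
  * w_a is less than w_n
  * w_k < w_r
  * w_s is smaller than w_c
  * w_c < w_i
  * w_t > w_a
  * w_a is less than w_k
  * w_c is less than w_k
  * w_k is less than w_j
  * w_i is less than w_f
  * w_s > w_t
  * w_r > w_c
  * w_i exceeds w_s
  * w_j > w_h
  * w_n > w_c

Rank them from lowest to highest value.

w_a < w_t < w_s < w_c < w_k < w_r < w_i < w_f < w_h < w_j < w_n < w_q

The consecutive links are each given: w_a < w_t; w_t < w_s; w_s < w_c; w_c < w_k; w_k < w_r; w_r < w_i; w_i < w_f; w_f < w_h; w_h < w_j; w_j < w_n; w_n < w_q.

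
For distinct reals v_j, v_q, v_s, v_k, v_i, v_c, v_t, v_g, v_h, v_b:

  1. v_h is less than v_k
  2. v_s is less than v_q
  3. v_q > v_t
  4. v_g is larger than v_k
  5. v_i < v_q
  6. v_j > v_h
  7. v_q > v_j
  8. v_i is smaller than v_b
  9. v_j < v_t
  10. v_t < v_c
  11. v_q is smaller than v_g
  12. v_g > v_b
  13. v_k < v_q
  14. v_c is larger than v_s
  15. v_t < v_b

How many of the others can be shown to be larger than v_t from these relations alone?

Directly above v_t: v_q, v_b, v_c.
One step further: v_g (4 so far).
No other element is forced above v_t by the given relations, so the count is 4.

4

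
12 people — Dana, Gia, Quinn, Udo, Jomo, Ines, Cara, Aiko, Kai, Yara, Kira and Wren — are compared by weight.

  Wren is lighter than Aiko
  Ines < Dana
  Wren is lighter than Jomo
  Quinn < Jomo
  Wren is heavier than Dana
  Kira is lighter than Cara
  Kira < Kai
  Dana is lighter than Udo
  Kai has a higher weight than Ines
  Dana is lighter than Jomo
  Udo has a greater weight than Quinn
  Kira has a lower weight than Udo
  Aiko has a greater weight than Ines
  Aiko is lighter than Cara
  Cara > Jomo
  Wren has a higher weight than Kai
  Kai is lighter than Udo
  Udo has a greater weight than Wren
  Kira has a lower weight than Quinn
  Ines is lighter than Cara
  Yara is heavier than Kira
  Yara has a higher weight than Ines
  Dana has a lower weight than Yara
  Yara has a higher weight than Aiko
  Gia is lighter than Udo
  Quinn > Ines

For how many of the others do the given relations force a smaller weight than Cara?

Directly below Cara: Ines, Kira, Jomo, Aiko.
One step further: Dana, Quinn, Wren (7 so far).
One step further: Kai (8 so far).
Nothing else is reachable below Cara; 8 in all.

8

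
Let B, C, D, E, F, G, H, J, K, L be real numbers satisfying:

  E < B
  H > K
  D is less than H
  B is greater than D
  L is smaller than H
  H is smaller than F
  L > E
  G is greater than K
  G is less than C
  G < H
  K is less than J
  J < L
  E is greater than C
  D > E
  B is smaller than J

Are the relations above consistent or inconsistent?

consistent

Every relation is compatible with K < G < C < E < D < B < J < L < H < F; the set is consistent.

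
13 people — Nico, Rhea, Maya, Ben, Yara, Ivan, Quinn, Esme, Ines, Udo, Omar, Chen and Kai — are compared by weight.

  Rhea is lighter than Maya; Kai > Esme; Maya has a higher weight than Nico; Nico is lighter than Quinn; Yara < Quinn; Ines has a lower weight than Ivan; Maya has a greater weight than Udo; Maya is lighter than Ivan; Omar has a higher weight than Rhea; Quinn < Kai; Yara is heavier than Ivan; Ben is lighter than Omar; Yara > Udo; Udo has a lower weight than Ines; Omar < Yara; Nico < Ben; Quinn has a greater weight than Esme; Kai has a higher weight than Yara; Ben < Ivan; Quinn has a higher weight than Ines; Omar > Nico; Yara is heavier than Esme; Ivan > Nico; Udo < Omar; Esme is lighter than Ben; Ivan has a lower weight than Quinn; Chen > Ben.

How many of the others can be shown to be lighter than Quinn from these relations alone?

From Quinn the given relations immediately reach Esme, Nico, Ines, Ivan, Yara.
From those, Udo, Ben, Omar, Maya — 9 in total.
From those, Rhea — 10 in total.
No other element is forced below Quinn by the given relations, so the count is 10.

10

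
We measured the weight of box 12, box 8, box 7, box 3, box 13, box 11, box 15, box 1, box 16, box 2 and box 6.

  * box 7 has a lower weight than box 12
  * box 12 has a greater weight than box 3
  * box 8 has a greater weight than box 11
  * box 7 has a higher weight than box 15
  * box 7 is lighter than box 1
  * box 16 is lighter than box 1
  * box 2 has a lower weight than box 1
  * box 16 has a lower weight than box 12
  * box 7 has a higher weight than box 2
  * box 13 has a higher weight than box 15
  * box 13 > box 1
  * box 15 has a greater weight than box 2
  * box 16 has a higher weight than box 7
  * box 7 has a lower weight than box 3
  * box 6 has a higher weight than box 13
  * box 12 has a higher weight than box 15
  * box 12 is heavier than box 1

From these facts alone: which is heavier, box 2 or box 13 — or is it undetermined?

box 13

box 2 < box 15 and box 15 < box 7 give box 2 < box 7.
Then box 7 < box 16 extends the chain to box 16.
With box 16 < box 1: box 2 < box 15 < box 7 < box 16 < box 1.
With box 1 < box 13: box 2 < box 15 < box 7 < box 16 < box 1 < box 13.
So box 13 is heavier.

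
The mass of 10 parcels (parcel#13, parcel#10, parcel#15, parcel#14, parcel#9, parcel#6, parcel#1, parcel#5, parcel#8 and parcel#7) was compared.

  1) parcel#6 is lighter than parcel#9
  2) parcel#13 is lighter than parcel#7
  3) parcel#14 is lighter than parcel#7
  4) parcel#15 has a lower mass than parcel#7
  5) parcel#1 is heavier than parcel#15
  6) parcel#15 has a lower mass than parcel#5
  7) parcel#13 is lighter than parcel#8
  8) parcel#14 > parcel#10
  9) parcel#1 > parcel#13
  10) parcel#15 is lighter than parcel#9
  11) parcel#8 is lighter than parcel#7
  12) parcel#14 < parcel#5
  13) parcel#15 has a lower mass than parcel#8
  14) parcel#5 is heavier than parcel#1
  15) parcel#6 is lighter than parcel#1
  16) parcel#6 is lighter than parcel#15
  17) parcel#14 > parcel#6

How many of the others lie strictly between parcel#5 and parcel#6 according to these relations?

Chaining upward from parcel#6 reaches: parcel#15, parcel#8, parcel#14, parcel#1, parcel#9, parcel#7.
Chaining downward from parcel#5 reaches: parcel#13, parcel#15, parcel#10, parcel#14, parcel#1.
Strictly between parcel#6 and parcel#5 are those in both lists: parcel#15, parcel#14, parcel#1 — 3 elements.

3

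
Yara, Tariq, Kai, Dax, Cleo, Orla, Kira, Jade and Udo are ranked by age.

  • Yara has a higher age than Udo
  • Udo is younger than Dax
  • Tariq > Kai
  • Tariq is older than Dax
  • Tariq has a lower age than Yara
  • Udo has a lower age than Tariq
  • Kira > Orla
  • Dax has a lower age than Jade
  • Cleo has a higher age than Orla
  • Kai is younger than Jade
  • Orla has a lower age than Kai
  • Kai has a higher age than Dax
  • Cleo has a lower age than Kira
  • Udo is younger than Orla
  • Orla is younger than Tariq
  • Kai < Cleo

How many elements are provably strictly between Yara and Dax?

The relations place Dax below Yara. An element lies strictly between them when it is forced above Dax and also forced below Yara.
Above Dax: {Kai, Jade, Tariq, Cleo, Kira}. Below Yara: {Udo, Orla, Kai, Tariq}.
Intersection: {Kai, Tariq} — 2.

2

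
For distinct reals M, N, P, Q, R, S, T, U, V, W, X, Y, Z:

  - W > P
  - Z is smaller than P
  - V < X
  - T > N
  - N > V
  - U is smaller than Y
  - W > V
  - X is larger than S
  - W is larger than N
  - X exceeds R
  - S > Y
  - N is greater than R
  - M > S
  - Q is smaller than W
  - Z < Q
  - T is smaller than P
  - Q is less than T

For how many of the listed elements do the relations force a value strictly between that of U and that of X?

2

Chaining upward from U reaches: Y, S, M.
Chaining downward from X reaches: V, Y, S, R.
Strictly between U and X are those in both lists: Y, S — 2 elements.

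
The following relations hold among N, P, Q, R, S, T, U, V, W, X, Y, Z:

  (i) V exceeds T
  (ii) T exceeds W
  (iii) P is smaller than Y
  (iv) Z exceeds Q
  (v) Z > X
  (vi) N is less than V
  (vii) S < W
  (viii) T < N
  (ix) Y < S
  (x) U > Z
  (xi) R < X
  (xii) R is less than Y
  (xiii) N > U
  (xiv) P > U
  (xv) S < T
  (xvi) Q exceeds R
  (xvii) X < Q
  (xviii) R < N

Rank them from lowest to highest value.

The consecutive links are each given: R < X; X < Q; Q < Z; Z < U; U < P; P < Y; Y < S; S < W; W < T; T < N; N < V.

R < X < Q < Z < U < P < Y < S < W < T < N < V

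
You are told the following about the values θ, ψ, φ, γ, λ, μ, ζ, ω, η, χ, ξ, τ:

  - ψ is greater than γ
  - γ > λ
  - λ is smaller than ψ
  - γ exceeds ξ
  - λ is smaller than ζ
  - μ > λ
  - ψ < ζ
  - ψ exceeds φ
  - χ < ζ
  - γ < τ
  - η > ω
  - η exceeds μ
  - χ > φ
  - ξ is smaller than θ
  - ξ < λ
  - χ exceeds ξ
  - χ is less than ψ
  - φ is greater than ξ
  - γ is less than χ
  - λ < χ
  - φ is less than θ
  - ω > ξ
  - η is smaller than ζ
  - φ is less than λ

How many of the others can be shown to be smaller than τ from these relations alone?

4

The elements the relations force below τ are ξ, φ, λ, γ — no chain reaches any other.
That is 4.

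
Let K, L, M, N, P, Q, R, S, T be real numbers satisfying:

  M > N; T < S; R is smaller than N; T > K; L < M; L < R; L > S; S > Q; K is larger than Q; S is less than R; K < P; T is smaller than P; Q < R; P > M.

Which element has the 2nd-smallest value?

Piecing the relations together gives one ordering: Q < K < T < S < L < R < N < M < P.
Counting 2 from the smallest end gives K.

K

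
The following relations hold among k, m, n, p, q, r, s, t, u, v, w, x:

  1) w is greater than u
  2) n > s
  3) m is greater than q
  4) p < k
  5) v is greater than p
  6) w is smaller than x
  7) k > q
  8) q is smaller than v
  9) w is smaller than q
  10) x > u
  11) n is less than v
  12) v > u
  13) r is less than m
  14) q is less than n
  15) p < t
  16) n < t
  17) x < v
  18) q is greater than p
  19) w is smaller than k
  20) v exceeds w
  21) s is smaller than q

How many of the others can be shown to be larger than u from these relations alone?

8

The elements the relations force above u are w, q, n, x, k, m, t, v — no chain reaches any other.
That is 8.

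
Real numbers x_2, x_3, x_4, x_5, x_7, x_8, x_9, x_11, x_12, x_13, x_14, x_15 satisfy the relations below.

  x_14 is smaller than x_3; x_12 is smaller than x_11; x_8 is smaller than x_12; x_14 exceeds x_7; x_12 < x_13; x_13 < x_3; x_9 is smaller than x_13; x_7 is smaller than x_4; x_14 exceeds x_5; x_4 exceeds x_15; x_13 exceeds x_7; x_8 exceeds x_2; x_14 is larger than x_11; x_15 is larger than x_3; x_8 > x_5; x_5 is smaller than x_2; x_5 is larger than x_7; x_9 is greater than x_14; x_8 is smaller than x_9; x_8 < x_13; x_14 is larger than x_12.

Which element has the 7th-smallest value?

x_14

Piecing the relations together gives one ordering: x_7 < x_5 < x_2 < x_8 < x_12 < x_11 < x_14 < x_9 < x_13 < x_3 < x_15 < x_4.
The 7th smallest is x_14.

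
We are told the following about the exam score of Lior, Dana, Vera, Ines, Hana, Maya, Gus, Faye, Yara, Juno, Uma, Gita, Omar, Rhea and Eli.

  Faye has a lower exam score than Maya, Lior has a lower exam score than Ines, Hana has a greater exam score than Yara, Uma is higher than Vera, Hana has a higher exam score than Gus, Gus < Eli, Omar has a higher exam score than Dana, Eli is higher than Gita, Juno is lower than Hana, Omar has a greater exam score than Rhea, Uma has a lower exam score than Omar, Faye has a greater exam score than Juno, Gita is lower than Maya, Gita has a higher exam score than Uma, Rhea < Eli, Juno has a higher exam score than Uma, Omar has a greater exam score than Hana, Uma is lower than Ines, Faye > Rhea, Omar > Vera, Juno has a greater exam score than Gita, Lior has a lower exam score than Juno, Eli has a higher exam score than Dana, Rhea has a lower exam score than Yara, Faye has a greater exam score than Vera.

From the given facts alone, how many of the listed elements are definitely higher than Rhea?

From Rhea the given relations immediately reach Faye, Yara, Eli, Omar.
From those, Hana, Maya — 6 in total.
Nothing else is reachable above Rhea; 6 in all.

6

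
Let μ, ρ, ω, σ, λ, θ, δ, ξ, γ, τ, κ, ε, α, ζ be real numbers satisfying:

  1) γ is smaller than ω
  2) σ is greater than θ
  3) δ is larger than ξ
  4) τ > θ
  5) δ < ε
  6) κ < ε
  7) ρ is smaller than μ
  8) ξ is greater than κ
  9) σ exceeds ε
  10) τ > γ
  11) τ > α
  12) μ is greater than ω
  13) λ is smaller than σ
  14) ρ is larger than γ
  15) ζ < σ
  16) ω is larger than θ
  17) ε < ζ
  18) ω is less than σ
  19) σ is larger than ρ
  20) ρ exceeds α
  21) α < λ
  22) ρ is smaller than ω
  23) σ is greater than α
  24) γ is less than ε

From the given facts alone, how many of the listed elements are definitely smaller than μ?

5

The elements the relations force below μ are γ, θ, α, ρ, ω — no chain reaches any other.
That is 5.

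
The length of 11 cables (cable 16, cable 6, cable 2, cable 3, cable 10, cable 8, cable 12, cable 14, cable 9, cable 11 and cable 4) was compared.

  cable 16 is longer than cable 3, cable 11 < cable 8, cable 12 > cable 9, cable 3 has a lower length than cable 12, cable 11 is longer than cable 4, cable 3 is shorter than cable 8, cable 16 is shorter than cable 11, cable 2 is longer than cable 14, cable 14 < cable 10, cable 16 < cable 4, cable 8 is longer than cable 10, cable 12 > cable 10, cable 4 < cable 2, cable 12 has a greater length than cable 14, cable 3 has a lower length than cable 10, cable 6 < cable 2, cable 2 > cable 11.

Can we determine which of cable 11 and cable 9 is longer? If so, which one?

Following every chain through cable 9: above cable 9 we get cable 12.
cable 11 is not reached, and no chain runs the other way from cable 11 to cable 9.
So the given relations leave the order of cable 9 and cable 11 undetermined.

undetermined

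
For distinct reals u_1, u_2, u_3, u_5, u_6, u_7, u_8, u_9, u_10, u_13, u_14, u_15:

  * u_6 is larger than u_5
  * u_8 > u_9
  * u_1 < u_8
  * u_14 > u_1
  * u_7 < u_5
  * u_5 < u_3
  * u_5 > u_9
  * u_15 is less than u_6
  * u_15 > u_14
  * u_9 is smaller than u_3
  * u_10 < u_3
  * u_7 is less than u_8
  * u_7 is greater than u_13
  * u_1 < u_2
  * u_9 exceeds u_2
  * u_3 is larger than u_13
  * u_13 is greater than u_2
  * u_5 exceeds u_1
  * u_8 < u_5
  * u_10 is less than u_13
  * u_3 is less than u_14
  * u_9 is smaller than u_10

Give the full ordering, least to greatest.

Each adjacent pair is fixed by a given relation: u_1 < u_2; u_2 < u_9; u_9 < u_10; u_10 < u_13; u_13 < u_7; u_7 < u_8; u_8 < u_5; u_5 < u_3; u_3 < u_14; u_14 < u_15; u_15 < u_6. Chaining them end to end gives the full order.

u_1 < u_2 < u_9 < u_10 < u_13 < u_7 < u_8 < u_5 < u_3 < u_14 < u_15 < u_6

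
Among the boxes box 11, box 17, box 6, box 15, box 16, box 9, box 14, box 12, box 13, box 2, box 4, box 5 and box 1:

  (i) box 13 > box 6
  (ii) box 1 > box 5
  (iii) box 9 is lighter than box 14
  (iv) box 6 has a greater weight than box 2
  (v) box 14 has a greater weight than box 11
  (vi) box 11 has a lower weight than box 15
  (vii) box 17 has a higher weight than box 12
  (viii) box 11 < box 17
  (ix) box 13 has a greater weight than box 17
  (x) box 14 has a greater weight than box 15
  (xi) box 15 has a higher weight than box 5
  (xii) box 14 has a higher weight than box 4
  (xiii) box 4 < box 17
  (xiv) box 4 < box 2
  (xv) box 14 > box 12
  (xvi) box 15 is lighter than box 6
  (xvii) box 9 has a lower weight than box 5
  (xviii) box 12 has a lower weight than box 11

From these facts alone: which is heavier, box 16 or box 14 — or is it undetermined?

Following every chain through box 16: nothing is chained to box 16.
box 14 is not reached, and no chain runs the other way from box 14 to box 16.
So the given relations leave the order of box 16 and box 14 undetermined.

undetermined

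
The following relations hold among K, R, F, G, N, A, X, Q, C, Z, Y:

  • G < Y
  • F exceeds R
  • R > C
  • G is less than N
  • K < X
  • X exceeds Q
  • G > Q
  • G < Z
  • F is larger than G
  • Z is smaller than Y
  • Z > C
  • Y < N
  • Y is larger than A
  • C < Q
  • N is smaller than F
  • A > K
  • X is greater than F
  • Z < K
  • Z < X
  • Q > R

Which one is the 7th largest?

Chaining the given pairs: C < R < Q < G < Z < K < A < Y < N < F < X.
Counting 7 from the largest end gives Z.

Z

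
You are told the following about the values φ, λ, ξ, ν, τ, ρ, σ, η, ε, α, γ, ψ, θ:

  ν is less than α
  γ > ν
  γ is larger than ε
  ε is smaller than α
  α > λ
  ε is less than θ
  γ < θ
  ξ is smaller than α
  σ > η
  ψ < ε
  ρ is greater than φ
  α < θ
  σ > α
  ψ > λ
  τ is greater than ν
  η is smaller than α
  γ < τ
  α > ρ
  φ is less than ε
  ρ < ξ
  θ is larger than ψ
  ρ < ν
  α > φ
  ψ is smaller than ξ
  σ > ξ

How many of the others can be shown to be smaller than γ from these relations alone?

Directly below γ: ε, ν.
One step further: φ, ρ, ψ (5 so far).
One step further: λ (6 so far).
No other element is forced below γ by the given relations, so the count is 6.

6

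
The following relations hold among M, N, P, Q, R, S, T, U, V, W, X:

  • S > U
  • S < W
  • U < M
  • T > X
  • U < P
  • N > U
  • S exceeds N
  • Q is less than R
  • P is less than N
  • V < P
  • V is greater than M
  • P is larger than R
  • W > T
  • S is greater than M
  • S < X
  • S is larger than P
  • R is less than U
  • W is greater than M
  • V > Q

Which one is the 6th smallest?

Piecing the relations together gives one ordering: Q < R < U < M < V < P < N < S < X < T < W.
Counting 6 from the smallest end gives P.

P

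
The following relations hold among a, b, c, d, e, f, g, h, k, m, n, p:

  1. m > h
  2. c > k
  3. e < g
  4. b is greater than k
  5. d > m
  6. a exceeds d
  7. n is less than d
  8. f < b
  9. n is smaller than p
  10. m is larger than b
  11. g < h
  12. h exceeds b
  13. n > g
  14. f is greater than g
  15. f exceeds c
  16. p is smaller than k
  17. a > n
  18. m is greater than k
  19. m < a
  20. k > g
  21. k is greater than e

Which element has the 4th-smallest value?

p

Chaining the given pairs: e < g < n < p < k < c < f < b < h < m < d < a.
The 4th smallest is p.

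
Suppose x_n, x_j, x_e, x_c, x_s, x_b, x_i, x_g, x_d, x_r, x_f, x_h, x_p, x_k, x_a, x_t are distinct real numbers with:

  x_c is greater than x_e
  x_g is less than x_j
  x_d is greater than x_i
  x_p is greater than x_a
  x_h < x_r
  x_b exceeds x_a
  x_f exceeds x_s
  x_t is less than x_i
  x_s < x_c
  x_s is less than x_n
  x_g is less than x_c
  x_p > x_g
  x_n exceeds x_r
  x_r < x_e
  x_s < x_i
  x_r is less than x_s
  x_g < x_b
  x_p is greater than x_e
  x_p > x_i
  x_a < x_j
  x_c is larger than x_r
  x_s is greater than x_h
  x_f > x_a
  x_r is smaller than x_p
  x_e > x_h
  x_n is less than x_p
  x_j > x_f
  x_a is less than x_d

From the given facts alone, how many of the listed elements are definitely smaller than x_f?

From x_f the given relations immediately reach x_s, x_a.
From those, x_h, x_r — 4 in total.
No other element is forced below x_f by the given relations, so the count is 4.

4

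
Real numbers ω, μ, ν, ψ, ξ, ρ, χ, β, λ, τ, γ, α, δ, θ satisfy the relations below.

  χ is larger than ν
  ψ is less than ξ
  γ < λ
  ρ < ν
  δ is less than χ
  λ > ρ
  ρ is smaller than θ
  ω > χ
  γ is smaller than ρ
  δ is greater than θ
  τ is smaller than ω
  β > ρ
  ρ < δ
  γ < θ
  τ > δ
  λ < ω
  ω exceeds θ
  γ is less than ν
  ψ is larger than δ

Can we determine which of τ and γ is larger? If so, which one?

Chaining the given relations: γ < ρ < θ < δ < τ.
So τ is larger.

τ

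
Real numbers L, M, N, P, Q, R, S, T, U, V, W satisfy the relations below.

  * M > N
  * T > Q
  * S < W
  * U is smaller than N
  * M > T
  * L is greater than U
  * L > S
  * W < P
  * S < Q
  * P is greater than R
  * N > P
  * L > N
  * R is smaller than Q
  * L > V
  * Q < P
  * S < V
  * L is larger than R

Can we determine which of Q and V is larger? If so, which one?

Following every chain through Q: above Q we get P, T, N, M, L; below Q we get R, S.
V is not reached, and no chain runs the other way from V to Q.
So the given relations leave the order of Q and V undetermined.

undetermined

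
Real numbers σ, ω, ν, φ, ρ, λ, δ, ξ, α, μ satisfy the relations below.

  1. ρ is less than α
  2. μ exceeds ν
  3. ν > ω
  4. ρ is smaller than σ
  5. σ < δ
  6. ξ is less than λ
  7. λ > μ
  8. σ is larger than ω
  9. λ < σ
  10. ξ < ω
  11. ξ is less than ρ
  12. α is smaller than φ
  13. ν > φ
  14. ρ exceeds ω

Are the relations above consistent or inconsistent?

consistent

Every relation is compatible with ξ < ω < ρ < α < φ < ν < μ < λ < σ < δ; the set is consistent.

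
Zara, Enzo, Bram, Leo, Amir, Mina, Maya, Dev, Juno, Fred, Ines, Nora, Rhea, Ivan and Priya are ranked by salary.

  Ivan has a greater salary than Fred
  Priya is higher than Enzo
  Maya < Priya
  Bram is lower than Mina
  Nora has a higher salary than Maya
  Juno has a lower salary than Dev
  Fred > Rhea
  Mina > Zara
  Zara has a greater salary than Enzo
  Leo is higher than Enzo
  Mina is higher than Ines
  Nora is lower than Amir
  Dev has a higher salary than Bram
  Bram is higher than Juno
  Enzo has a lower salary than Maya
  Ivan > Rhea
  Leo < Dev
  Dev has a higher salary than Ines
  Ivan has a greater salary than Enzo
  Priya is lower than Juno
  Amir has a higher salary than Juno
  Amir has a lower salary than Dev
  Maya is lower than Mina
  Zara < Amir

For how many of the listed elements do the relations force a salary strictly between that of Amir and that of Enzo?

The relations place Enzo below Amir. An element lies strictly between them when it is forced above Enzo and also forced below Amir.
Above Enzo: {Leo, Maya, Zara, Priya, Juno, Bram, Nora, Dev, Ivan, Mina}. Below Amir: {Maya, Zara, Priya, Juno, Nora}.
Intersection: {Maya, Zara, Priya, Juno, Nora} — 5.

5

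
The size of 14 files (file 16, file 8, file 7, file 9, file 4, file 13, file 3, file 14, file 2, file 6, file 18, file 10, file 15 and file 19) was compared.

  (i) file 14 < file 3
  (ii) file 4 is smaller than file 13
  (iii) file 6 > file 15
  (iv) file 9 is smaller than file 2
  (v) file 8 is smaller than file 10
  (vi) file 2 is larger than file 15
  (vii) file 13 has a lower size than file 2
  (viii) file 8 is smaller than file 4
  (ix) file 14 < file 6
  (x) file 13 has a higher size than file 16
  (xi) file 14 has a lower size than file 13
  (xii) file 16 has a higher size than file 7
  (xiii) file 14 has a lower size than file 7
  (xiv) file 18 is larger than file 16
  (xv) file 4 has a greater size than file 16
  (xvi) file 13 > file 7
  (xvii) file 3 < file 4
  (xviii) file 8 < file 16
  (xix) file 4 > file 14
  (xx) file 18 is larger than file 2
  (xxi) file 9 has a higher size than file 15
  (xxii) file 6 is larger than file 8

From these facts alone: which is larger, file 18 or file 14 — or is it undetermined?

file 14 < file 7 and file 7 < file 16 give file 14 < file 16.
Then file 16 < file 13 extends the chain to file 13.
Then file 13 < file 2 extends the chain to file 2.
Then file 2 < file 18 extends the chain to file 18.
So file 18 is larger.

file 18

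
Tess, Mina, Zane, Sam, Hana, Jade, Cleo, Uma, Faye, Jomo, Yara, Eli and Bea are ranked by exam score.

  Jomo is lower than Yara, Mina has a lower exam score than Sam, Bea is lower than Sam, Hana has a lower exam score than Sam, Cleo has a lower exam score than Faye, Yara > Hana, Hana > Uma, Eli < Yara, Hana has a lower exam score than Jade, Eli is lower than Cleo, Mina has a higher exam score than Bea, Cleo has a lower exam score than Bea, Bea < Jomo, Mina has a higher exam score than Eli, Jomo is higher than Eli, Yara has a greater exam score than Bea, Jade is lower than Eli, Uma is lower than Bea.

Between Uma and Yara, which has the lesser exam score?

Link the given pairs in sequence: Uma < Hana; Hana < Jade; Jade < Eli; Eli < Cleo; Cleo < Bea; Bea < Jomo; Jomo < Yara.
Chaining these gives Uma < Hana < Jade < Eli < Cleo < Bea < Jomo < Yara.
So Uma < Yara; Uma is the lower of the two.

Uma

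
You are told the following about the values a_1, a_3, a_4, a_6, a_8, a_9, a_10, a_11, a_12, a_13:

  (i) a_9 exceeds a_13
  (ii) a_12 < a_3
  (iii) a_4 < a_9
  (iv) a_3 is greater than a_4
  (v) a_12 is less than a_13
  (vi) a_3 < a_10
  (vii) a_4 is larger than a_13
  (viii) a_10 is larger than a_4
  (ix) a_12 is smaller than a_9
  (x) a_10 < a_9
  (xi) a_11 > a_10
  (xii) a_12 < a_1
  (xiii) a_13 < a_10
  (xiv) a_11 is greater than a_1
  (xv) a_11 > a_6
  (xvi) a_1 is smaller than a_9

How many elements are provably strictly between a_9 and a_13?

The relations place a_13 below a_9. An element lies strictly between them when it is forced above a_13 and also forced below a_9.
Above a_13: {a_4, a_3, a_10, a_11}. Below a_9: {a_12, a_1, a_4, a_3, a_10}.
Intersection: {a_4, a_3, a_10} — 3.

3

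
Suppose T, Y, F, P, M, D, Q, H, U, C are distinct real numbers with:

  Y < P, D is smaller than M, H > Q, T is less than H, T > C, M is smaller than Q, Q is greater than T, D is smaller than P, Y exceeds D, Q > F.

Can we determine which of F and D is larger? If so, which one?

undetermined

Following every chain through D: above D we get Y, P, M, Q, H.
F is not reached, and no chain runs the other way from F to D.
So the given relations leave the order of D and F undetermined.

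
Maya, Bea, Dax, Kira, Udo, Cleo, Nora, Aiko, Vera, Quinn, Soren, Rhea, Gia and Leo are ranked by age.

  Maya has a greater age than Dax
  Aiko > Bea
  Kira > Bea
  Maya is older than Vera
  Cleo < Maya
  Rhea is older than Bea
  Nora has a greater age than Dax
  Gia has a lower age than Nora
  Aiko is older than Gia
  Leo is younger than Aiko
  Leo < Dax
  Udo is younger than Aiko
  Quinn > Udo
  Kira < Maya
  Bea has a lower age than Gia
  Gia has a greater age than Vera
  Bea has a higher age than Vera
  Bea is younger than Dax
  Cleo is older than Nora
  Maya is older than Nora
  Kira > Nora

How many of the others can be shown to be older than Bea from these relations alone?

8

The elements the relations force above Bea are Dax, Gia, Nora, Kira, Cleo, Maya, Rhea, Aiko — no chain reaches any other.
That is 8.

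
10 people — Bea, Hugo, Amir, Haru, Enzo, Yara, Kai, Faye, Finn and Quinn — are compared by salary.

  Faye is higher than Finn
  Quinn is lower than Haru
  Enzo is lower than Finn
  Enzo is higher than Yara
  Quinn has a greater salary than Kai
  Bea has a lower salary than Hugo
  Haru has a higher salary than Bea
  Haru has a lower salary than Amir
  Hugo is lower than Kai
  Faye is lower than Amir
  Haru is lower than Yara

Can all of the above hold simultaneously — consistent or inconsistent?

consistent

The single ordering Bea < Hugo < Kai < Quinn < Haru < Yara < Enzo < Finn < Faye < Amir satisfies every listed relation, so no contradiction arises.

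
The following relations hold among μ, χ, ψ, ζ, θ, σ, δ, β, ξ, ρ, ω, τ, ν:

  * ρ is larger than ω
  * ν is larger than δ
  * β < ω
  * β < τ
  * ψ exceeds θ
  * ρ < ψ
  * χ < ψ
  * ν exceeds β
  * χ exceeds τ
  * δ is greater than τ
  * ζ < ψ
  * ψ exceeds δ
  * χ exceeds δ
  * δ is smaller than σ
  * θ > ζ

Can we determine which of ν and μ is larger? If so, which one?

undetermined

Following every chain through μ: nothing is chained to μ.
ν is not reached, and no chain runs the other way from ν to μ.
So the given relations leave the order of μ and ν undetermined.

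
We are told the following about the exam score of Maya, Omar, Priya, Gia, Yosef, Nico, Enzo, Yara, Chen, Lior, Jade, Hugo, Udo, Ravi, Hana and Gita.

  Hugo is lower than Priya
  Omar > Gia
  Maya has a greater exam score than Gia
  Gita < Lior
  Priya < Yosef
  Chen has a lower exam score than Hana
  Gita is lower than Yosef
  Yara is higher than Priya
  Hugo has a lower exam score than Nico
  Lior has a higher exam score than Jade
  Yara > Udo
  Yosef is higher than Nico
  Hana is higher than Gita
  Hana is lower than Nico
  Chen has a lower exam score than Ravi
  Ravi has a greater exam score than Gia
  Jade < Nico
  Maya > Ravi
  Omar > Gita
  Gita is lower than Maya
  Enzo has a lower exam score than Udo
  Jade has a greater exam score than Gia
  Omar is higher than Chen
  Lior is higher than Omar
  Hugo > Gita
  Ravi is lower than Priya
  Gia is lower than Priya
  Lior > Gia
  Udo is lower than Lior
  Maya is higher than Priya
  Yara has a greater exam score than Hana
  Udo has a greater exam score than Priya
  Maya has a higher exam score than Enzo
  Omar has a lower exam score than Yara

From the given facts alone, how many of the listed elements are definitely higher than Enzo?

From Enzo the given relations immediately reach Maya, Udo.
From those, Lior, Yara — 4 in total.
Nothing else is reachable above Enzo; 4 in all.

4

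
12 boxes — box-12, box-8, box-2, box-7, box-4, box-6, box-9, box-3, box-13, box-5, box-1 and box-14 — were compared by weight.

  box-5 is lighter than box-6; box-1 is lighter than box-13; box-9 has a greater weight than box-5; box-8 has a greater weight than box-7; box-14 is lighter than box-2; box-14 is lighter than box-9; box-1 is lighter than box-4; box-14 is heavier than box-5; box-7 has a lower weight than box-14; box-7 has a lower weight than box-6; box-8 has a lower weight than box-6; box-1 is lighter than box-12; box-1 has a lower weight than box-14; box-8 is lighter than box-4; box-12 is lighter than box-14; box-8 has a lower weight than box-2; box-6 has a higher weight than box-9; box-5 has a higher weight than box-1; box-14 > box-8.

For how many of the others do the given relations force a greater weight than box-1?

8

The elements the relations force above box-1 are box-5, box-12, box-14, box-2, box-9, box-4, box-13, box-6 — no chain reaches any other.
That is 8.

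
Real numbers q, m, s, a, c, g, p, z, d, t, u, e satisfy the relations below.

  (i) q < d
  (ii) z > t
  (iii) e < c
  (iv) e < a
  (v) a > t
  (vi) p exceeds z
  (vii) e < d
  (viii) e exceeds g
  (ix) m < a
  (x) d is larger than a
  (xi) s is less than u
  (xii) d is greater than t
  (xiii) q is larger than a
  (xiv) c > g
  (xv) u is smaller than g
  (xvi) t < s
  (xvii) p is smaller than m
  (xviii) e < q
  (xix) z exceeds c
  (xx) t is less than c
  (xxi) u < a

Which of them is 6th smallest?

Chaining the given pairs: t < s < u < g < e < c < z < p < m < a < q < d.
The 6th smallest is c.

c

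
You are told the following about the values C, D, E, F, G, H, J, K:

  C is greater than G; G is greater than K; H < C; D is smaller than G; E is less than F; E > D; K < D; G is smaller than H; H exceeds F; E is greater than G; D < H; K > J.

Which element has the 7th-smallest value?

Chaining the given pairs: J < K < D < G < E < F < H < C.
The 7th smallest is H.

H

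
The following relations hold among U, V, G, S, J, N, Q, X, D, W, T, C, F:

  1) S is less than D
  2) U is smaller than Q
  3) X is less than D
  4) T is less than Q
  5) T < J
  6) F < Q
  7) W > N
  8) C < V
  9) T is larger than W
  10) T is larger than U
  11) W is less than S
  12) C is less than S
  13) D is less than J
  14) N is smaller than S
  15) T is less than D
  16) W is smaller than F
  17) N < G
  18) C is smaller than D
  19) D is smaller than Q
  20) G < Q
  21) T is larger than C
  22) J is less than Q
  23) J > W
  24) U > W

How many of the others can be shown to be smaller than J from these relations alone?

The elements the relations force below J are X, C, N, W, S, U, T, D — no chain reaches any other.
That is 8.

8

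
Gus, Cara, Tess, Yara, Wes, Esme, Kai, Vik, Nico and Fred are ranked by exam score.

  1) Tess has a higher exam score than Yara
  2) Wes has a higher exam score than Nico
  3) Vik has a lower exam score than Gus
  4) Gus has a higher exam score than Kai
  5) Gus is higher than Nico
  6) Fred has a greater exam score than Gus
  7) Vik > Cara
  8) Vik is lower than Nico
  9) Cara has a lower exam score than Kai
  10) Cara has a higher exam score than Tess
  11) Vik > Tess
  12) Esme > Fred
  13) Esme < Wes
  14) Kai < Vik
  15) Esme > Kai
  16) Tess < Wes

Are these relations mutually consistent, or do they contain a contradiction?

consistent

The single ordering Yara < Tess < Cara < Kai < Vik < Nico < Gus < Fred < Esme < Wes satisfies every listed relation, so no contradiction arises.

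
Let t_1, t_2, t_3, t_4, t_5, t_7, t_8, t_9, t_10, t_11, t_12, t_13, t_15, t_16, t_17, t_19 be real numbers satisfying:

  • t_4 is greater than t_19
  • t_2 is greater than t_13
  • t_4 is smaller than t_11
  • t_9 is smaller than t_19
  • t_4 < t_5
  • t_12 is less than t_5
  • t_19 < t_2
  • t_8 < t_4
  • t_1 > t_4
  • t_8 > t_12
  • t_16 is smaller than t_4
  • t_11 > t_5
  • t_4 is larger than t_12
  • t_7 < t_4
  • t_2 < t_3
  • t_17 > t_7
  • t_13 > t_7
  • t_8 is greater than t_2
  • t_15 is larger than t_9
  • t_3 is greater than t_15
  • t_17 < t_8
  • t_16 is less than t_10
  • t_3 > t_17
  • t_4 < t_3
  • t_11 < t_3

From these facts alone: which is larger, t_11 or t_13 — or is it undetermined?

Link the given pairs in sequence: t_13 < t_2; t_2 < t_8; t_8 < t_4; t_4 < t_5; t_5 < t_11.
Together: t_13 < t_2 < t_8 < t_4 < t_5 < t_11.
So t_11 is larger.

t_11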